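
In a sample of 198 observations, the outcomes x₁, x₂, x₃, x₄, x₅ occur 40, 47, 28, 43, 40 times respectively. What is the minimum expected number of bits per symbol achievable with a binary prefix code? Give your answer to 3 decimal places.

Probabilities are the counts divided by 198.
Repeatedly combine the two least-probable nodes; the expected code length is the sum of the merged weights.
merge 14/99 + 20/99 → 34/99
merge 20/99 + 43/198 → 83/198
merge 47/198 + 34/99 → 115/198
merge 83/198 + 115/198 → 1
L = 34/99 + 83/198 + 115/198 + 1 = 232/99 ≈ 2.343 bits/symbol.

2.343 bits/symbol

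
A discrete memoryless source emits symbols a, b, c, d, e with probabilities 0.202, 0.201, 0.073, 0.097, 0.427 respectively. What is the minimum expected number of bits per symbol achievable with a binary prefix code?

Repeatedly combine the two least-probable nodes; the expected code length is the sum of the merged weights.
merge 73/1000 + 97/1000 → 17/100
merge 17/100 + 201/1000 → 371/1000
merge 101/500 + 371/1000 → 573/1000
merge 427/1000 + 573/1000 → 1
L = 17/100 + 371/1000 + 573/1000 + 1 = 1057/500 = 2.114 bits/symbol.

2.114 bits/symbol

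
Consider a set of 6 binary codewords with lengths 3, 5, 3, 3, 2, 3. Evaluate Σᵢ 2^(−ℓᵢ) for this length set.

With common denominator 2^5 = 32: Σ 2^(−ℓᵢ) = 4/32 + 1/32 + 4/32 + 4/32 + 8/32 + 4/32 = 25/32 = 0.78125.

0.78125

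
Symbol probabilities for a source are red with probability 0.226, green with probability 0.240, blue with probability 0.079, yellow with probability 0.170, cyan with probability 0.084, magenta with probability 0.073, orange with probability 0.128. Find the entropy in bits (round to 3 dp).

2.658 bits

H = −Σ pᵢ log₂ pᵢ.
−0.226·log₂(0.226) = 0.4849
−0.240·log₂(0.240) = 0.4941
−0.079·log₂(0.079) = 0.2893
−0.170·log₂(0.170) = 0.4346
−0.084·log₂(0.084) = 0.3002
−0.073·log₂(0.073) = 0.2756
−0.128·log₂(0.128) = 0.3796
Sum ≈ 2.6584 → 2.658 bits.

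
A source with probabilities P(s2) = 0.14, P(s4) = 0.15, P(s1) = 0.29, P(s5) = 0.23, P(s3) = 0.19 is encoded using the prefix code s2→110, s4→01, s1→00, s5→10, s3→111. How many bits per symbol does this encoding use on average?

2.33 bits/symbol

L̄ = Σ pᵢ·ℓᵢ = 0.14·3 + 0.15·2 + 0.29·2 + 0.23·2 + 0.19·3 = 2.33 bits/symbol.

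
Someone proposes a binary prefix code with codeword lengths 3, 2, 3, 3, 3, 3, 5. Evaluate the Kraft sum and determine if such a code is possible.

With common denominator 2^5 = 32: Σ 2^(−ℓᵢ) = 4/32 + 8/32 + 4/32 + 4/32 + 4/32 + 4/32 + 1/32 = 29/32 = 0.90625.
Kraft's inequality requires Σ ≤ 1; here Σ = 0.90625 ≤ 1, so such a prefix code exists.

0.90625; yes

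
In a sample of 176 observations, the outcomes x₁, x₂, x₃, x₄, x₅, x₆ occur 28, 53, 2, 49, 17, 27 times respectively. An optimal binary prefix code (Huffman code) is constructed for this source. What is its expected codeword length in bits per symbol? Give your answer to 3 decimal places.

2.369 bits/symbol

Probabilities are the counts divided by 176.
Repeatedly combine the two least-probable nodes; the expected code length is the sum of the merged weights.
merge 1/88 + 17/176 → 19/176
merge 19/176 + 27/176 → 23/88
merge 7/44 + 23/88 → 37/88
merge 49/176 + 53/176 → 51/88
merge 37/88 + 51/88 → 1
L = 19/176 + 23/88 + 37/88 + 51/88 + 1 = 417/176 ≈ 2.369 bits/symbol.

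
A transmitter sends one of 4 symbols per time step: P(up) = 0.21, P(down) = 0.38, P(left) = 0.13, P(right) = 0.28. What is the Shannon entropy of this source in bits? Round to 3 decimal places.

1.900 bits

H = −Σ pᵢ log₂ pᵢ.
−0.21·log₂(0.21) = 0.4728
−0.38·log₂(0.38) = 0.5305
−0.13·log₂(0.13) = 0.3826
−0.28·log₂(0.28) = 0.5142
Sum ≈ 1.9001 → 1.900 bits.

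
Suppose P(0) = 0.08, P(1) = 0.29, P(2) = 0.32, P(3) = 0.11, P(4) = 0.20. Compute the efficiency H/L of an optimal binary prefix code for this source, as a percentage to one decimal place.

Entropy H = −Σ p log₂ p ≈ 2.1501 bits.
Huffman merges: 2/25+11/100→19/100; 19/100+1/5→39/100; 29/100+8/25→61/100; 39/100+61/100→1. L = 219/100 ≈ 2.1900.
Efficiency = H/L = 2.1501/2.1900 = 98.2%.

98.2%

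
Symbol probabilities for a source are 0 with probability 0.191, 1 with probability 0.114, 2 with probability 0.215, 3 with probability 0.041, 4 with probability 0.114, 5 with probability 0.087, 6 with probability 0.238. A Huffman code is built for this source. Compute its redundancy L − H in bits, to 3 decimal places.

0.039 bits

Entropy H = −Σ p log₂ p ≈ 2.6356 bits.
Huffman merges: 41/1000+87/1000→16/125; 57/500+57/500→57/250; 16/125+191/1000→319/1000; 43/200+57/250→443/1000; 119/500+319/1000→557/1000; 443/1000+557/1000→1. L = 107/40 ≈ 2.6750.
L − H = 2.6750 − 2.6356 = 0.039 bits.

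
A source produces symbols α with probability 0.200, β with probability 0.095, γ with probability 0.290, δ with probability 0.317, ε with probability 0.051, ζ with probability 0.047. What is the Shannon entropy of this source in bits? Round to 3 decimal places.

2.257 bits

H = −Σ pᵢ log₂ pᵢ.
−0.200·log₂(0.200) = 0.4644
−0.095·log₂(0.095) = 0.3226
−0.290·log₂(0.290) = 0.5179
−0.317·log₂(0.317) = 0.5254
−0.051·log₂(0.051) = 0.2190
−0.047·log₂(0.047) = 0.2073
Sum ≈ 2.2566 → 2.257 bits.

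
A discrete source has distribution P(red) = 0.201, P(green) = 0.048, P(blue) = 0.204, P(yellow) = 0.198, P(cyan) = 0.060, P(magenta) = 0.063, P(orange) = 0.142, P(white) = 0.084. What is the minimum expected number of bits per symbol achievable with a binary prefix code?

Repeatedly combine the two least-probable nodes; the expected code length is the sum of the merged weights.
merge 6/125 + 3/50 → 27/250
merge 63/1000 + 21/250 → 147/1000
merge 27/250 + 71/500 → 1/4
merge 147/1000 + 99/500 → 69/200
merge 201/1000 + 51/250 → 81/200
merge 1/4 + 69/200 → 119/200
merge 81/200 + 119/200 → 1
L = 27/250 + 147/1000 + 1/4 + 69/200 + 81/200 + 119/200 + 1 = 57/20 = 2.85 bits/symbol.

2.85 bits/symbol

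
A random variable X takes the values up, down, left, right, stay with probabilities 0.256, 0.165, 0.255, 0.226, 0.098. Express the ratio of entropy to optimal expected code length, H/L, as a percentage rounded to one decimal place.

99.3%

Entropy H = −Σ p log₂ p ≈ 2.2482 bits.
Huffman merges: 49/500+33/200→263/1000; 113/500+51/200→481/1000; 32/125+263/1000→519/1000; 481/1000+519/1000→1. L = 2263/1000 ≈ 2.2630.
Efficiency = H/L = 2.2482/2.2630 = 99.3%.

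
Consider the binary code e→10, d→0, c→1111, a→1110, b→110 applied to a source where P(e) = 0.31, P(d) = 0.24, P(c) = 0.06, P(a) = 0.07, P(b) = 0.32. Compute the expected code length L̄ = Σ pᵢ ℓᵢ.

2.34 bits/symbol

L̄ = Σ pᵢ·ℓᵢ = 0.31·2 + 0.24·1 + 0.06·4 + 0.07·4 + 0.32·3 = 2.34 bits/symbol.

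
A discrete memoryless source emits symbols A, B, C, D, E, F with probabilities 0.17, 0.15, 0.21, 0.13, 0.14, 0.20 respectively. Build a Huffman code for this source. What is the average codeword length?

Repeatedly combine the two least-probable nodes; the expected code length is the sum of the merged weights.
merge 13/100 + 7/50 → 27/100
merge 3/20 + 17/100 → 8/25
merge 1/5 + 21/100 → 41/100
merge 27/100 + 8/25 → 59/100
merge 41/100 + 59/100 → 1
L = 27/100 + 8/25 + 41/100 + 59/100 + 1 = 259/100 = 2.59 bits/symbol.

2.59 bits/symbol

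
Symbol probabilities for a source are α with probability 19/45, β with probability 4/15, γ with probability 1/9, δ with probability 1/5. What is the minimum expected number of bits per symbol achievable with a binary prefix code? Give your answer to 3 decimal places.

Repeatedly combine the two least-probable nodes; the expected code length is the sum of the merged weights.
merge 1/9 + 1/5 → 14/45
merge 4/15 + 14/45 → 26/45
merge 19/45 + 26/45 → 1
L = 14/45 + 26/45 + 1 = 17/9 ≈ 1.889 bits/symbol.

1.889 bits/symbol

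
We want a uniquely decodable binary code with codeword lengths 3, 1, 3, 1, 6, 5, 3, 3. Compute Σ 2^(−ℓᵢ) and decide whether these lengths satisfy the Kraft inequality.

1.546875; no

With common denominator 2^6 = 64: Σ 2^(−ℓᵢ) = 8/64 + 32/64 + 8/64 + 32/64 + 1/64 + 2/64 + 8/64 + 8/64 = 99/64 = 1.546875.
Kraft's inequality requires Σ ≤ 1; here Σ = 1.546875 > 1, so no such prefix code exists.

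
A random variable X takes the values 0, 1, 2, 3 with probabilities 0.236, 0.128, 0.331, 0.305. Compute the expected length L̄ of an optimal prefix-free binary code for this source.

2 bits/symbol

Repeatedly combine the two least-probable nodes; the expected code length is the sum of the merged weights.
merge 16/125 + 59/250 → 91/250
merge 61/200 + 331/1000 → 159/250
merge 91/250 + 159/250 → 1
L = 91/250 + 159/250 + 1 = 2 bits/symbol.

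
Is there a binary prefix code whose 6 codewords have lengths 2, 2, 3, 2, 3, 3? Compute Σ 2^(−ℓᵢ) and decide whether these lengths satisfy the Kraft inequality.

With common denominator 2^3 = 8: Σ 2^(−ℓᵢ) = 2/8 + 2/8 + 1/8 + 2/8 + 1/8 + 1/8 = 9/8 = 1.125.
Kraft's inequality requires Σ ≤ 1; here Σ = 1.125 > 1, so no such prefix code exists.

1.125; no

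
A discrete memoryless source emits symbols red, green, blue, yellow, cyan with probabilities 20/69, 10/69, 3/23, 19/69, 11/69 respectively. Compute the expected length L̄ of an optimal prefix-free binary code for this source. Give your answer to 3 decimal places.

Repeatedly combine the two least-probable nodes; the expected code length is the sum of the merged weights.
merge 3/23 + 10/69 → 19/69
merge 11/69 + 19/69 → 10/23
merge 19/69 + 20/69 → 13/23
merge 10/23 + 13/23 → 1
L = 19/69 + 10/23 + 13/23 + 1 = 157/69 ≈ 2.275 bits/symbol.

2.275 bits/symbol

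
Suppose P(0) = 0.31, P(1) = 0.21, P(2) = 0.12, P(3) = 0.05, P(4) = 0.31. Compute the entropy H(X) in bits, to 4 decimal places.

2.1036 bits

H = −Σ pᵢ log₂ pᵢ.
−0.31·log₂(0.31) = 0.5238
−0.21·log₂(0.21) = 0.4728
−0.12·log₂(0.12) = 0.3671
−0.05·log₂(0.05) = 0.2161
−0.31·log₂(0.31) = 0.5238
Sum ≈ 2.1036 → 2.1036 bits.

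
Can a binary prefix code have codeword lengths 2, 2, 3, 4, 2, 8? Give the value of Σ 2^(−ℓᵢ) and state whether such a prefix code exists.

With common denominator 2^8 = 256: Σ 2^(−ℓᵢ) = 64/256 + 64/256 + 32/256 + 16/256 + 64/256 + 1/256 = 241/256 = 0.94140625.
Kraft's inequality requires Σ ≤ 1; here Σ = 0.94140625 ≤ 1, so such a prefix code exists.

0.94140625; yes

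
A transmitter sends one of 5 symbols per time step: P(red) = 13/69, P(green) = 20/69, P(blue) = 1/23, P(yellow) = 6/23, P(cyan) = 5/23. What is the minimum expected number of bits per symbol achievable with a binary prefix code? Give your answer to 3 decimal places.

2.232 bits/symbol

Repeatedly combine the two least-probable nodes; the expected code length is the sum of the merged weights.
merge 1/23 + 13/69 → 16/69
merge 5/23 + 16/69 → 31/69
merge 6/23 + 20/69 → 38/69
merge 31/69 + 38/69 → 1
L = 16/69 + 31/69 + 38/69 + 1 = 154/69 ≈ 2.232 bits/symbol.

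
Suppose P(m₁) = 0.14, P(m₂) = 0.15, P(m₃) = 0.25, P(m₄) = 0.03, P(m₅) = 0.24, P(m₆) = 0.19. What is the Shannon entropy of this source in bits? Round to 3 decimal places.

H = −Σ pᵢ log₂ pᵢ.
−0.14·log₂(0.14) = 0.3971
−0.15·log₂(0.15) = 0.4105
−0.25·log₂(0.25) = 0.5000
−0.03·log₂(0.03) = 0.1518
−0.24·log₂(0.24) = 0.4941
−0.19·log₂(0.19) = 0.4552
Sum ≈ 2.4088 → 2.409 bits.

2.409 bits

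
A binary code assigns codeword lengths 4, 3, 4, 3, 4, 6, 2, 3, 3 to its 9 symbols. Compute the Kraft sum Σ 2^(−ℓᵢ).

With common denominator 2^6 = 64: Σ 2^(−ℓᵢ) = 4/64 + 8/64 + 4/64 + 8/64 + 4/64 + 1/64 + 16/64 + 8/64 + 8/64 = 61/64 = 0.953125.

0.953125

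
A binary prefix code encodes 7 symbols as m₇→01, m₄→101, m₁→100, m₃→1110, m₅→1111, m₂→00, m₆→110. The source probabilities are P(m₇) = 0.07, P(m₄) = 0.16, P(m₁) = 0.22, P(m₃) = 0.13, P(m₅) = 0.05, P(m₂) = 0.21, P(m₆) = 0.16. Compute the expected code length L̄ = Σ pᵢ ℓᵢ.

2.9 bits/symbol

L̄ = Σ pᵢ·ℓᵢ = 0.07·2 + 0.16·3 + 0.22·3 + 0.13·4 + 0.05·4 + 0.21·2 + 0.16·3 = 2.9 bits/symbol.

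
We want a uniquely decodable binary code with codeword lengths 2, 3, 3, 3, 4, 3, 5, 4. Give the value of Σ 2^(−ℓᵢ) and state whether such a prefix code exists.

With common denominator 2^5 = 32: Σ 2^(−ℓᵢ) = 8/32 + 4/32 + 4/32 + 4/32 + 2/32 + 4/32 + 1/32 + 2/32 = 29/32 = 0.90625.
Kraft's inequality requires Σ ≤ 1; here Σ = 0.90625 ≤ 1, so such a prefix code exists.

0.90625; yes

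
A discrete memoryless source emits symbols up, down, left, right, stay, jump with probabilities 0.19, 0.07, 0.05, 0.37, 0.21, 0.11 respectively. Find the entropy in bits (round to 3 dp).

H = −Σ pᵢ log₂ pᵢ.
−0.19·log₂(0.19) = 0.4552
−0.07·log₂(0.07) = 0.2686
−0.05·log₂(0.05) = 0.2161
−0.37·log₂(0.37) = 0.5307
−0.21·log₂(0.21) = 0.4728
−0.11·log₂(0.11) = 0.3503
Sum ≈ 2.2937 → 2.294 bits.

2.294 bits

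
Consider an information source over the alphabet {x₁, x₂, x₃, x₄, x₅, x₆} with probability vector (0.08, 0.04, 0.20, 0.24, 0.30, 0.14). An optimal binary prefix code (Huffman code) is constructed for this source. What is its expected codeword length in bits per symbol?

Repeatedly combine the two least-probable nodes; the expected code length is the sum of the merged weights.
merge 1/25 + 2/25 → 3/25
merge 3/25 + 7/50 → 13/50
merge 1/5 + 6/25 → 11/25
merge 13/50 + 3/10 → 14/25
merge 11/25 + 14/25 → 1
L = 3/25 + 13/50 + 11/25 + 14/25 + 1 = 119/50 = 2.38 bits/symbol.

2.38 bits/symbol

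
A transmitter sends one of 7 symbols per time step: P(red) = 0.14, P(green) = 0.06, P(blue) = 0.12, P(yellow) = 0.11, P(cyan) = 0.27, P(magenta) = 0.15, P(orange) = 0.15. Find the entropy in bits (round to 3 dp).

2.689 bits

H = −Σ pᵢ log₂ pᵢ.
−0.14·log₂(0.14) = 0.3971
−0.06·log₂(0.06) = 0.2435
−0.12·log₂(0.12) = 0.3671
−0.11·log₂(0.11) = 0.3503
−0.27·log₂(0.27) = 0.5100
−0.15·log₂(0.15) = 0.4105
−0.15·log₂(0.15) = 0.4105
Sum ≈ 2.6891 → 2.689 bits.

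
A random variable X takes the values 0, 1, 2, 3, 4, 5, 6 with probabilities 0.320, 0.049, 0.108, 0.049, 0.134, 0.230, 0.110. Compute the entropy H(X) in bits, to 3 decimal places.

H = −Σ pᵢ log₂ pᵢ.
−0.320·log₂(0.320) = 0.5260
−0.049·log₂(0.049) = 0.2132
−0.108·log₂(0.108) = 0.3468
−0.049·log₂(0.049) = 0.2132
−0.134·log₂(0.134) = 0.3886
−0.230·log₂(0.230) = 0.4877
−0.110·log₂(0.110) = 0.3503
Sum ≈ 2.5257 → 2.526 bits.

2.526 bits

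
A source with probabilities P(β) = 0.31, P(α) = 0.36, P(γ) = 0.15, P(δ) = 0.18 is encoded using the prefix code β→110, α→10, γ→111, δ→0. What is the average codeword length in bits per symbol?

L̄ = Σ pᵢ·ℓᵢ = 0.31·3 + 0.36·2 + 0.15·3 + 0.18·1 = 2.28 bits/symbol.

2.28 bits/symbol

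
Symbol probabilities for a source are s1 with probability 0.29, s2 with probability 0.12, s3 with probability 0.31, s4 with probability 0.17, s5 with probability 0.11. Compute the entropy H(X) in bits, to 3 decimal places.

2.194 bits

H = −Σ pᵢ log₂ pᵢ.
−0.29·log₂(0.29) = 0.5179
−0.12·log₂(0.12) = 0.3671
−0.31·log₂(0.31) = 0.5238
−0.17·log₂(0.17) = 0.4346
−0.11·log₂(0.11) = 0.3503
Sum ≈ 2.1936 → 2.194 bits.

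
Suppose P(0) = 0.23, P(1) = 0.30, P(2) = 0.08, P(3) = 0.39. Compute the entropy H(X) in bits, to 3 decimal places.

H = −Σ pᵢ log₂ pᵢ.
−0.23·log₂(0.23) = 0.4877
−0.30·log₂(0.30) = 0.5211
−0.08·log₂(0.08) = 0.2915
−0.39·log₂(0.39) = 0.5298
Sum ≈ 1.8301 → 1.830 bits.

1.830 bits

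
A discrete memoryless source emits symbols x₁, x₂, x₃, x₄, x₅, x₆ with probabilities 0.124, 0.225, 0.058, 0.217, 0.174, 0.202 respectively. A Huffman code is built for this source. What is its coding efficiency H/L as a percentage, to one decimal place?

Entropy H = −Σ p log₂ p ≈ 2.4793 bits.
Huffman merges: 29/500+31/250→91/500; 87/500+91/500→89/250; 101/500+217/1000→419/1000; 9/40+89/250→581/1000; 419/1000+581/1000→1. L = 1269/500 ≈ 2.5380.
Efficiency = H/L = 2.4793/2.5380 = 97.7%.

97.7%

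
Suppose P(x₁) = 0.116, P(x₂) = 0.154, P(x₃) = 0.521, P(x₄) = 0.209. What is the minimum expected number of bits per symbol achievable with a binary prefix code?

1.749 bits/symbol

Repeatedly combine the two least-probable nodes; the expected code length is the sum of the merged weights.
merge 29/250 + 77/500 → 27/100
merge 209/1000 + 27/100 → 479/1000
merge 479/1000 + 521/1000 → 1
L = 27/100 + 479/1000 + 1 = 1749/1000 = 1.749 bits/symbol.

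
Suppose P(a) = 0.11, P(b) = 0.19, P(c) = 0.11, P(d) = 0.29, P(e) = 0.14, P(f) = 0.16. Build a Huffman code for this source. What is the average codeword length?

2.52 bits/symbol

Repeatedly combine the two least-probable nodes; the expected code length is the sum of the merged weights.
merge 11/100 + 11/100 → 11/50
merge 7/50 + 4/25 → 3/10
merge 19/100 + 11/50 → 41/100
merge 29/100 + 3/10 → 59/100
merge 41/100 + 59/100 → 1
L = 11/50 + 3/10 + 41/100 + 59/100 + 1 = 63/25 = 2.52 bits/symbol.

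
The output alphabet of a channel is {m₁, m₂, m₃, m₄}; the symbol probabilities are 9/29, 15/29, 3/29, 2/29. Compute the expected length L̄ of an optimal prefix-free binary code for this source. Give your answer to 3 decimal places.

Repeatedly combine the two least-probable nodes; the expected code length is the sum of the merged weights.
merge 2/29 + 3/29 → 5/29
merge 5/29 + 9/29 → 14/29
merge 14/29 + 15/29 → 1
L = 5/29 + 14/29 + 1 = 48/29 ≈ 1.655 bits/symbol.

1.655 bits/symbol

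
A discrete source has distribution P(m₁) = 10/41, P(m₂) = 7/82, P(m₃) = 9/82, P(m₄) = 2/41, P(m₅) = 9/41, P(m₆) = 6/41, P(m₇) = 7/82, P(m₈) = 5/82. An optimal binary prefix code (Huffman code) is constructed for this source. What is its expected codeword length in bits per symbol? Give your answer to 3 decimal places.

2.817 bits/symbol

Repeatedly combine the two least-probable nodes; the expected code length is the sum of the merged weights.
merge 2/41 + 5/82 → 9/82
merge 7/82 + 7/82 → 7/41
merge 9/82 + 9/82 → 9/41
merge 6/41 + 7/41 → 13/41
merge 9/41 + 9/41 → 18/41
merge 10/41 + 13/41 → 23/41
merge 18/41 + 23/41 → 1
L = 9/82 + 7/41 + 9/41 + 13/41 + 18/41 + 23/41 + 1 = 231/82 ≈ 2.817 bits/symbol.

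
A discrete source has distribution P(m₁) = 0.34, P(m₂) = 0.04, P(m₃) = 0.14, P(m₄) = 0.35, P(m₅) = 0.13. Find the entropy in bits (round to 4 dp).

2.0248 bits

H = −Σ pᵢ log₂ pᵢ.
−0.34·log₂(0.34) = 0.5292
−0.04·log₂(0.04) = 0.1858
−0.14·log₂(0.14) = 0.3971
−0.35·log₂(0.35) = 0.5301
−0.13·log₂(0.13) = 0.3826
Sum ≈ 2.0248 → 2.0248 bits.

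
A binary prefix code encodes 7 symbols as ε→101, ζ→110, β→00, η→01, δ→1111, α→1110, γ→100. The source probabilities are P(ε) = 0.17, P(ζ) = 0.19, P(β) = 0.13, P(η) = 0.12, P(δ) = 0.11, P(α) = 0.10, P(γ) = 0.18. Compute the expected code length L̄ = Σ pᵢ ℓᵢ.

L̄ = Σ pᵢ·ℓᵢ = 0.17·3 + 0.19·3 + 0.13·2 + 0.12·2 + 0.11·4 + 0.10·4 + 0.18·3 = 2.96 bits/symbol.

2.96 bits/symbol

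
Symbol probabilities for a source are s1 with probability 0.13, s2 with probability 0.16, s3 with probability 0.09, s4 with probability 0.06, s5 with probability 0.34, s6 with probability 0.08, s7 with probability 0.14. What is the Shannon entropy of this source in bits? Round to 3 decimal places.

H = −Σ pᵢ log₂ pᵢ.
−0.13·log₂(0.13) = 0.3826
−0.16·log₂(0.16) = 0.4230
−0.09·log₂(0.09) = 0.3127
−0.06·log₂(0.06) = 0.2435
−0.34·log₂(0.34) = 0.5292
−0.08·log₂(0.08) = 0.2915
−0.14·log₂(0.14) = 0.3971
Sum ≈ 2.5796 → 2.580 bits.

2.580 bits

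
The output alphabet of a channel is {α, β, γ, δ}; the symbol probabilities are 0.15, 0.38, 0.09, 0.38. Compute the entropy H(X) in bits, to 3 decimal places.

H = −Σ pᵢ log₂ pᵢ.
−0.15·log₂(0.15) = 0.4105
−0.38·log₂(0.38) = 0.5305
−0.09·log₂(0.09) = 0.3127
−0.38·log₂(0.38) = 0.5305
Sum ≈ 1.7841 → 1.784 bits.

1.784 bits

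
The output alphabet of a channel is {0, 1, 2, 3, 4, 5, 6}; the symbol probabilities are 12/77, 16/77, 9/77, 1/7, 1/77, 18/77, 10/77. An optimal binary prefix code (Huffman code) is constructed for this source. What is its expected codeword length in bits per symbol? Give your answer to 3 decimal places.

2.688 bits/symbol

Repeatedly combine the two least-probable nodes; the expected code length is the sum of the merged weights.
merge 1/77 + 9/77 → 10/77
merge 10/77 + 10/77 → 20/77
merge 1/7 + 12/77 → 23/77
merge 16/77 + 18/77 → 34/77
merge 20/77 + 23/77 → 43/77
merge 34/77 + 43/77 → 1
L = 10/77 + 20/77 + 23/77 + 34/77 + 43/77 + 1 = 207/77 ≈ 2.688 bits/symbol.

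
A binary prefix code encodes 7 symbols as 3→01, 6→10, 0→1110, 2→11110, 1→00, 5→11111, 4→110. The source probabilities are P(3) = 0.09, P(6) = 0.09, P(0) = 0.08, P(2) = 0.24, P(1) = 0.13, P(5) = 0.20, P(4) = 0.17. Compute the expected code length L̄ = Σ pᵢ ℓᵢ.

3.65 bits/symbol

L̄ = Σ pᵢ·ℓᵢ = 0.09·2 + 0.09·2 + 0.08·4 + 0.24·5 + 0.13·2 + 0.20·5 + 0.17·3 = 3.65 bits/symbol.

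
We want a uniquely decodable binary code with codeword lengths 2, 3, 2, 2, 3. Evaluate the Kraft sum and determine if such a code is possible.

With common denominator 2^3 = 8: Σ 2^(−ℓᵢ) = 2/8 + 1/8 + 2/8 + 2/8 + 1/8 = 8/8 = 1.
Kraft's inequality requires Σ ≤ 1; here Σ = 1 ≤ 1, so such a prefix code exists.

1; yes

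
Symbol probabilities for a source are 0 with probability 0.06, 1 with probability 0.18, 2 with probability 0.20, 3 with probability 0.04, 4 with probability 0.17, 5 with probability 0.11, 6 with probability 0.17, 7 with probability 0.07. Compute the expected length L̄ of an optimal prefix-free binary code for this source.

Repeatedly combine the two least-probable nodes; the expected code length is the sum of the merged weights.
merge 1/25 + 3/50 → 1/10
merge 7/100 + 1/10 → 17/100
merge 11/100 + 17/100 → 7/25
merge 17/100 + 17/100 → 17/50
merge 9/50 + 1/5 → 19/50
merge 7/25 + 17/50 → 31/50
merge 19/50 + 31/50 → 1
L = 1/10 + 17/100 + 7/25 + 17/50 + 19/50 + 31/50 + 1 = 289/100 = 2.89 bits/symbol.

2.89 bits/symbol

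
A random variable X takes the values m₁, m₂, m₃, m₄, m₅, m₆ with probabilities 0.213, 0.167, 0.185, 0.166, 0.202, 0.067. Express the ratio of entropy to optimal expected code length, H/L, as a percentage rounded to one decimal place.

97.3%

Entropy H = −Σ p log₂ p ≈ 2.5143 bits.
Huffman merges: 67/1000+83/500→233/1000; 167/1000+37/200→44/125; 101/500+213/1000→83/200; 233/1000+44/125→117/200; 83/200+117/200→1. L = 517/200 ≈ 2.5850.
Efficiency = H/L = 2.5143/2.5850 = 97.3%.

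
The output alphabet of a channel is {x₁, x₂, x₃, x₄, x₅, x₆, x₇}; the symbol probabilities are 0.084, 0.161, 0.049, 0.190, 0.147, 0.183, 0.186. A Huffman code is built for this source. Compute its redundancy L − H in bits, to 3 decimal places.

Entropy H = −Σ p log₂ p ≈ 2.6992 bits.
Huffman merges: 49/1000+21/250→133/1000; 133/1000+147/1000→7/25; 161/1000+183/1000→43/125; 93/500+19/100→47/125; 7/25+43/125→78/125; 47/125+78/125→1. L = 2757/1000 ≈ 2.7570.
L − H = 2.7570 − 2.6992 = 0.058 bits.

0.058 bits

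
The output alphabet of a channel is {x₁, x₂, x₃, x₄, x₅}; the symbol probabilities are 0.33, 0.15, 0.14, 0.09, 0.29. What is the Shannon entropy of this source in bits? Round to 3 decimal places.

H = −Σ pᵢ log₂ pᵢ.
−0.33·log₂(0.33) = 0.5278
−0.15·log₂(0.15) = 0.4105
−0.14·log₂(0.14) = 0.3971
−0.09·log₂(0.09) = 0.3127
−0.29·log₂(0.29) = 0.5179
Sum ≈ 2.1660 → 2.166 bits.

2.166 bits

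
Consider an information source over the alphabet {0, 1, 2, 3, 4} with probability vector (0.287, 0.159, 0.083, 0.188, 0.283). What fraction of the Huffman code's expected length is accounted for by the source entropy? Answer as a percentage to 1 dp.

Entropy H = −Σ p log₂ p ≈ 2.2054 bits.
Huffman merges: 83/1000+159/1000→121/500; 47/250+121/500→43/100; 283/1000+287/1000→57/100; 43/100+57/100→1. L = 1121/500 ≈ 2.2420.
Efficiency = H/L = 2.2054/2.2420 = 98.4%.

98.4%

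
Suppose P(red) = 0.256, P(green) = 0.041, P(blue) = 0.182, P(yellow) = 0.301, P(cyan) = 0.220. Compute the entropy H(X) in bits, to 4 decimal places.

2.1415 bits

H = −Σ pᵢ log₂ pᵢ.
−0.256·log₂(0.256) = 0.5032
−0.041·log₂(0.041) = 0.1889
−0.182·log₂(0.182) = 0.4474
−0.301·log₂(0.301) = 0.5214
−0.220·log₂(0.220) = 0.4806
Sum ≈ 2.1415 → 2.1415 bits.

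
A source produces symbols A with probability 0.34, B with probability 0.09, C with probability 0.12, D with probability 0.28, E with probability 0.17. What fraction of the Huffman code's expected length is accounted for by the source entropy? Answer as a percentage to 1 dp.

97.6%

Entropy H = −Σ p log₂ p ≈ 2.1577 bits.
Huffman merges: 9/100+3/25→21/100; 17/100+21/100→19/50; 7/25+17/50→31/50; 19/50+31/50→1. L = 221/100 ≈ 2.2100.
Efficiency = H/L = 2.1577/2.2100 = 97.6%.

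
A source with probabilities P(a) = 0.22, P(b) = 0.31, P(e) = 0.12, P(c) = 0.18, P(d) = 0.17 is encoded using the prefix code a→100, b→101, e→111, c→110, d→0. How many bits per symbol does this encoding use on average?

L̄ = Σ pᵢ·ℓᵢ = 0.22·3 + 0.31·3 + 0.12·3 + 0.18·3 + 0.17·1 = 2.66 bits/symbol.

2.66 bits/symbol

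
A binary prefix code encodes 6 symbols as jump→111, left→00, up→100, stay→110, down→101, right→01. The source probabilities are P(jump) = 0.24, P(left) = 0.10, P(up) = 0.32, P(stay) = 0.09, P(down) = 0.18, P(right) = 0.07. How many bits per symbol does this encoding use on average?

2.83 bits/symbol

L̄ = Σ pᵢ·ℓᵢ = 0.24·3 + 0.10·2 + 0.32·3 + 0.09·3 + 0.18·3 + 0.07·2 = 2.83 bits/symbol.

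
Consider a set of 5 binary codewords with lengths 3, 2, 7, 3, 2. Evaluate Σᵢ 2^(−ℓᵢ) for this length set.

0.7578125

With common denominator 2^7 = 128: Σ 2^(−ℓᵢ) = 16/128 + 32/128 + 1/128 + 16/128 + 32/128 = 97/128 = 0.7578125.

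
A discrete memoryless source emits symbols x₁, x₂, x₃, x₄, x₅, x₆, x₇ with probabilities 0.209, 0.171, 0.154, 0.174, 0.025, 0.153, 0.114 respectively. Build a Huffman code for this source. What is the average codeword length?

Repeatedly combine the two least-probable nodes; the expected code length is the sum of the merged weights.
merge 1/40 + 57/500 → 139/1000
merge 139/1000 + 153/1000 → 73/250
merge 77/500 + 171/1000 → 13/40
merge 87/500 + 209/1000 → 383/1000
merge 73/250 + 13/40 → 617/1000
merge 383/1000 + 617/1000 → 1
L = 139/1000 + 73/250 + 13/40 + 383/1000 + 617/1000 + 1 = 689/250 = 2.756 bits/symbol.

2.756 bits/symbol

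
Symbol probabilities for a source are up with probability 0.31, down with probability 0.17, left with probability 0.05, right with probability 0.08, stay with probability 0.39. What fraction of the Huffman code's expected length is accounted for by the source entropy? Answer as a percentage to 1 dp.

97.8%

Entropy H = −Σ p log₂ p ≈ 1.9958 bits.
Huffman merges: 1/20+2/25→13/100; 13/100+17/100→3/10; 3/10+31/100→61/100; 39/100+61/100→1. L = 51/25 ≈ 2.0400.
Efficiency = H/L = 1.9958/2.0400 = 97.8%.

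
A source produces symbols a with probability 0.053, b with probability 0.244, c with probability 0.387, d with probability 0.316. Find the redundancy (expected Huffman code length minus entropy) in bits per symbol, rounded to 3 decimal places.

0.134 bits

Entropy H = −Σ p log₂ p ≈ 1.7764 bits.
Huffman merges: 53/1000+61/250→297/1000; 297/1000+79/250→613/1000; 387/1000+613/1000→1. L = 191/100 ≈ 1.9100.
L − H = 1.9100 − 1.7764 = 0.134 bits.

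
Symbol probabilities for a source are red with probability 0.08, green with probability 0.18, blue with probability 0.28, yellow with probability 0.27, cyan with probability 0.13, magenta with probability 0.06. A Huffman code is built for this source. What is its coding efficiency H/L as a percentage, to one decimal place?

99.1%

Entropy H = −Σ p log₂ p ≈ 2.3872 bits.
Huffman merges: 3/50+2/25→7/50; 13/100+7/50→27/100; 9/50+27/100→9/20; 27/100+7/25→11/20; 9/20+11/20→1. L = 241/100 ≈ 2.4100.
Efficiency = H/L = 2.3872/2.4100 = 99.1%.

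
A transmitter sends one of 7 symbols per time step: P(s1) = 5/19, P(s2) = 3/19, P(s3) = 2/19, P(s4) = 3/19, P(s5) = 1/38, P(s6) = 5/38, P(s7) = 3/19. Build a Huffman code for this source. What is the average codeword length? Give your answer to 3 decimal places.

Repeatedly combine the two least-probable nodes; the expected code length is the sum of the merged weights.
merge 1/38 + 2/19 → 5/38
merge 5/38 + 5/38 → 5/19
merge 3/19 + 3/19 → 6/19
merge 3/19 + 5/19 → 8/19
merge 5/19 + 6/19 → 11/19
merge 8/19 + 11/19 → 1
L = 5/38 + 5/19 + 6/19 + 8/19 + 11/19 + 1 = 103/38 ≈ 2.711 bits/symbol.

2.711 bits/symbol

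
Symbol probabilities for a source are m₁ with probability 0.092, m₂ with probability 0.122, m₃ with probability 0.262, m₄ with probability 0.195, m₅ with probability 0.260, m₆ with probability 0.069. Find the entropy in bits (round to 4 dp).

2.4246 bits

H = −Σ pᵢ log₂ pᵢ.
−0.092·log₂(0.092) = 0.3167
−0.122·log₂(0.122) = 0.3703
−0.262·log₂(0.262) = 0.5063
−0.195·log₂(0.195) = 0.4599
−0.260·log₂(0.260) = 0.5053
−0.069·log₂(0.069) = 0.2662
Sum ≈ 2.4246 → 2.4246 bits.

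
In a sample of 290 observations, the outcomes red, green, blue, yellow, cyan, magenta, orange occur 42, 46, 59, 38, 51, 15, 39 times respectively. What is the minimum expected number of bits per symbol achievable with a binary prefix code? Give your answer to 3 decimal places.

Probabilities are the counts divided by 290.
Repeatedly combine the two least-probable nodes; the expected code length is the sum of the merged weights.
merge 3/58 + 19/145 → 53/290
merge 39/290 + 21/145 → 81/290
merge 23/145 + 51/290 → 97/290
merge 53/290 + 59/290 → 56/145
merge 81/290 + 97/290 → 89/145
merge 56/145 + 89/145 → 1
L = 53/290 + 81/290 + 97/290 + 56/145 + 89/145 + 1 = 811/290 ≈ 2.797 bits/symbol.

2.797 bits/symbol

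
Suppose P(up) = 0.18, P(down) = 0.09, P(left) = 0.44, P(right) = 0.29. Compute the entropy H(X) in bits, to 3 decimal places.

H = −Σ pᵢ log₂ pᵢ.
−0.18·log₂(0.18) = 0.4453
−0.09·log₂(0.09) = 0.3127
−0.44·log₂(0.44) = 0.5211
−0.29·log₂(0.29) = 0.5179
Sum ≈ 1.7970 → 1.797 bits.

1.797 bits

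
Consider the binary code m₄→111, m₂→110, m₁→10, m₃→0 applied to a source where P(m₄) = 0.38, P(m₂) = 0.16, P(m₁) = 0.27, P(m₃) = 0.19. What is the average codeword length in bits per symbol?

L̄ = Σ pᵢ·ℓᵢ = 0.38·3 + 0.16·3 + 0.27·2 + 0.19·1 = 2.35 bits/symbol.

2.35 bits/symbol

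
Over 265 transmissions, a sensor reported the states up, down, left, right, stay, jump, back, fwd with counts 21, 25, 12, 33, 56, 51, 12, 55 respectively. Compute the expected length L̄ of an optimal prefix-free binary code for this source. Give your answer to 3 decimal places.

2.842 bits/symbol

Probabilities are the counts divided by 265.
Repeatedly combine the two least-probable nodes; the expected code length is the sum of the merged weights.
merge 12/265 + 12/265 → 24/265
merge 21/265 + 24/265 → 9/53
merge 5/53 + 33/265 → 58/265
merge 9/53 + 51/265 → 96/265
merge 11/53 + 56/265 → 111/265
merge 58/265 + 96/265 → 154/265
merge 111/265 + 154/265 → 1
L = 24/265 + 9/53 + 58/265 + 96/265 + 111/265 + 154/265 + 1 = 753/265 ≈ 2.842 bits/symbol.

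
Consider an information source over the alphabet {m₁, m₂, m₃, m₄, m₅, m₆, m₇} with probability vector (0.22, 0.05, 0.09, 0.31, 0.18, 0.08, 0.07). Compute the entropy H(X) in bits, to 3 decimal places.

H = −Σ pᵢ log₂ pᵢ.
−0.22·log₂(0.22) = 0.4806
−0.05·log₂(0.05) = 0.2161
−0.09·log₂(0.09) = 0.3127
−0.31·log₂(0.31) = 0.5238
−0.18·log₂(0.18) = 0.4453
−0.08·log₂(0.08) = 0.2915
−0.07·log₂(0.07) = 0.2686
Sum ≈ 2.5385 → 2.538 bits.

2.538 bits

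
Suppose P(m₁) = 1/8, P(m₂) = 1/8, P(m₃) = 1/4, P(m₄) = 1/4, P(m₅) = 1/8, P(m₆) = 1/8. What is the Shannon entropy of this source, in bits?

2.5 bits

Each probability is a power of 1/2, so log₂(1/p) is an integer.
H = Σ p·log₂(1/p) = 1/8·3 + 1/8·3 + 1/4·2 + 1/4·2 + 1/8·3 + 1/8·3 = 2.5 bits.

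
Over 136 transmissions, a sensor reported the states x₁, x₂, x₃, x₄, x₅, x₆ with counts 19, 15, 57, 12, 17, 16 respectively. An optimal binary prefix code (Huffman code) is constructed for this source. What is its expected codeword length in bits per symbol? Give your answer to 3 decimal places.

2.360 bits/symbol

Probabilities are the counts divided by 136.
Repeatedly combine the two least-probable nodes; the expected code length is the sum of the merged weights.
merge 3/34 + 15/136 → 27/136
merge 2/17 + 1/8 → 33/136
merge 19/136 + 27/136 → 23/68
merge 33/136 + 23/68 → 79/136
merge 57/136 + 79/136 → 1
L = 27/136 + 33/136 + 23/68 + 79/136 + 1 = 321/136 ≈ 2.360 bits/symbol.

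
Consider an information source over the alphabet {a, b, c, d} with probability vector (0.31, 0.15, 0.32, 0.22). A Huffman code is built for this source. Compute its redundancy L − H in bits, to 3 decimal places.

0.059 bits

Entropy H = −Σ p log₂ p ≈ 1.9409 bits.
Huffman merges: 3/20+11/50→37/100; 31/100+8/25→63/100; 37/100+63/100→1. L = 2 ≈ 2.0000.
L − H = 2.0000 − 1.9409 = 0.059 bits.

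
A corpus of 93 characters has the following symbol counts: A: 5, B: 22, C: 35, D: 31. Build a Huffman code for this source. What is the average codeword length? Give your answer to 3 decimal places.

1.914 bits/symbol

Probabilities are the counts divided by 93.
Repeatedly combine the two least-probable nodes; the expected code length is the sum of the merged weights.
merge 5/93 + 22/93 → 9/31
merge 9/31 + 1/3 → 58/93
merge 35/93 + 58/93 → 1
L = 9/31 + 58/93 + 1 = 178/93 ≈ 1.914 bits/symbol.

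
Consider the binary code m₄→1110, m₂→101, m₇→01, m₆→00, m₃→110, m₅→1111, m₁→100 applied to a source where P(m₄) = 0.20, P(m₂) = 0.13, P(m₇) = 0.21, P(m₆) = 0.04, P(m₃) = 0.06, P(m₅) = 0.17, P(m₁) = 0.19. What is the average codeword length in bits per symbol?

3.12 bits/symbol

L̄ = Σ pᵢ·ℓᵢ = 0.20·4 + 0.13·3 + 0.21·2 + 0.04·2 + 0.06·3 + 0.17·4 + 0.19·3 = 3.12 bits/symbol.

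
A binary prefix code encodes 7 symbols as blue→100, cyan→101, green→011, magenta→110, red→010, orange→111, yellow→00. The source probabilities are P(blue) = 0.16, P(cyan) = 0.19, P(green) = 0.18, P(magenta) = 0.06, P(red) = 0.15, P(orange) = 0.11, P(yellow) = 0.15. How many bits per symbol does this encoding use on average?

2.85 bits/symbol

L̄ = Σ pᵢ·ℓᵢ = 0.16·3 + 0.19·3 + 0.18·3 + 0.06·3 + 0.15·3 + 0.11·3 + 0.15·2 = 2.85 bits/symbol.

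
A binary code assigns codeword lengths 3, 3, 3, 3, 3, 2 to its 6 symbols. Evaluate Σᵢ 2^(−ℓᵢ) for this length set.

With common denominator 2^3 = 8: Σ 2^(−ℓᵢ) = 1/8 + 1/8 + 1/8 + 1/8 + 1/8 + 2/8 = 7/8 = 0.875.

0.875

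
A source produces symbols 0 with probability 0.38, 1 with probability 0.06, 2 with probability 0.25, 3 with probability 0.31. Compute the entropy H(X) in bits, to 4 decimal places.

1.7978 bits

H = −Σ pᵢ log₂ pᵢ.
−0.38·log₂(0.38) = 0.5305
−0.06·log₂(0.06) = 0.2435
−0.25·log₂(0.25) = 0.5000
−0.31·log₂(0.31) = 0.5238
Sum ≈ 1.7978 → 1.7978 bits.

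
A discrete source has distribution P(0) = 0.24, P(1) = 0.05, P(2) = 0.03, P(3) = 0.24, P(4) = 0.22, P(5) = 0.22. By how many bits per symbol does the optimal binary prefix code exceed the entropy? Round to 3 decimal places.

0.063 bits

Entropy H = −Σ p log₂ p ≈ 2.3173 bits.
Huffman merges: 3/100+1/20→2/25; 2/25+11/50→3/10; 11/50+6/25→23/50; 6/25+3/10→27/50; 23/50+27/50→1. L = 119/50 ≈ 2.3800.
L − H = 2.3800 − 2.3173 = 0.063 bits.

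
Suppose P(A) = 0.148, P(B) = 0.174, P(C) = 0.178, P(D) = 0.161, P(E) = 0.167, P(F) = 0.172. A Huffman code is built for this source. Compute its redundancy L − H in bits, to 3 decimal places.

0.066 bits

Entropy H = −Σ p log₂ p ≈ 2.5824 bits.
Huffman merges: 37/250+161/1000→309/1000; 167/1000+43/250→339/1000; 87/500+89/500→44/125; 309/1000+339/1000→81/125; 44/125+81/125→1. L = 331/125 ≈ 2.6480.
L − H = 2.6480 − 2.5824 = 0.066 bits.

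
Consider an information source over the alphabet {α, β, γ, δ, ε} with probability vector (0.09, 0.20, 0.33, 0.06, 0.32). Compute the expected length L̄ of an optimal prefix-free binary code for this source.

Repeatedly combine the two least-probable nodes; the expected code length is the sum of the merged weights.
merge 3/50 + 9/100 → 3/20
merge 3/20 + 1/5 → 7/20
merge 8/25 + 33/100 → 13/20
merge 7/20 + 13/20 → 1
L = 3/20 + 7/20 + 13/20 + 1 = 43/20 = 2.15 bits/symbol.

2.15 bits/symbol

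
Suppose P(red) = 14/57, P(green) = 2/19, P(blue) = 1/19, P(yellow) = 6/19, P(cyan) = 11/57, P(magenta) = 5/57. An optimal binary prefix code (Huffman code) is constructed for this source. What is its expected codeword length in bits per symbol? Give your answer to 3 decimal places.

Repeatedly combine the two least-probable nodes; the expected code length is the sum of the merged weights.
merge 1/19 + 5/57 → 8/57
merge 2/19 + 8/57 → 14/57
merge 11/57 + 14/57 → 25/57
merge 14/57 + 6/19 → 32/57
merge 25/57 + 32/57 → 1
L = 8/57 + 14/57 + 25/57 + 32/57 + 1 = 136/57 ≈ 2.386 bits/symbol.

2.386 bits/symbol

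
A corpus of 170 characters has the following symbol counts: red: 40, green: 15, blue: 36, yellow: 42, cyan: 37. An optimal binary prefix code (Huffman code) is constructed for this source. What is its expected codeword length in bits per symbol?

Probabilities are the counts divided by 170.
Repeatedly combine the two least-probable nodes; the expected code length is the sum of the merged weights.
merge 3/34 + 18/85 → 3/10
merge 37/170 + 4/17 → 77/170
merge 21/85 + 3/10 → 93/170
merge 77/170 + 93/170 → 1
L = 3/10 + 77/170 + 93/170 + 1 = 23/10 = 2.3 bits/symbol.

2.3 bits/symbol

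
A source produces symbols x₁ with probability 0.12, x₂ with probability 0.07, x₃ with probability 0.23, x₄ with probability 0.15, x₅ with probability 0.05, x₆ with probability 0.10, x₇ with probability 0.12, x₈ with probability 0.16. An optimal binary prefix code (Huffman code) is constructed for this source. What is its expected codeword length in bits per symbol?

2.89 bits/symbol

Repeatedly combine the two least-probable nodes; the expected code length is the sum of the merged weights.
merge 1/20 + 7/100 → 3/25
merge 1/10 + 3/25 → 11/50
merge 3/25 + 3/25 → 6/25
merge 3/20 + 4/25 → 31/100
merge 11/50 + 23/100 → 9/20
merge 6/25 + 31/100 → 11/20
merge 9/20 + 11/20 → 1
L = 3/25 + 11/50 + 6/25 + 31/100 + 9/20 + 11/20 + 1 = 289/100 = 2.89 bits/symbol.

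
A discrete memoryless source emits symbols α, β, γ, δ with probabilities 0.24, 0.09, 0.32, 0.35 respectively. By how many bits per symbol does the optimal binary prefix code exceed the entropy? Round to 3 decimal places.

Entropy H = −Σ p log₂ p ≈ 1.8629 bits.
Huffman merges: 9/100+6/25→33/100; 8/25+33/100→13/20; 7/20+13/20→1. L = 99/50 ≈ 1.9800.
L − H = 1.9800 − 1.8629 = 0.117 bits.

0.117 bits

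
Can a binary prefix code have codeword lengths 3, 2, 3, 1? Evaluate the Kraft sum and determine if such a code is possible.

1; yes

With common denominator 2^3 = 8: Σ 2^(−ℓᵢ) = 1/8 + 2/8 + 1/8 + 4/8 = 8/8 = 1.
Kraft's inequality requires Σ ≤ 1; here Σ = 1 ≤ 1, so such a prefix code exists.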